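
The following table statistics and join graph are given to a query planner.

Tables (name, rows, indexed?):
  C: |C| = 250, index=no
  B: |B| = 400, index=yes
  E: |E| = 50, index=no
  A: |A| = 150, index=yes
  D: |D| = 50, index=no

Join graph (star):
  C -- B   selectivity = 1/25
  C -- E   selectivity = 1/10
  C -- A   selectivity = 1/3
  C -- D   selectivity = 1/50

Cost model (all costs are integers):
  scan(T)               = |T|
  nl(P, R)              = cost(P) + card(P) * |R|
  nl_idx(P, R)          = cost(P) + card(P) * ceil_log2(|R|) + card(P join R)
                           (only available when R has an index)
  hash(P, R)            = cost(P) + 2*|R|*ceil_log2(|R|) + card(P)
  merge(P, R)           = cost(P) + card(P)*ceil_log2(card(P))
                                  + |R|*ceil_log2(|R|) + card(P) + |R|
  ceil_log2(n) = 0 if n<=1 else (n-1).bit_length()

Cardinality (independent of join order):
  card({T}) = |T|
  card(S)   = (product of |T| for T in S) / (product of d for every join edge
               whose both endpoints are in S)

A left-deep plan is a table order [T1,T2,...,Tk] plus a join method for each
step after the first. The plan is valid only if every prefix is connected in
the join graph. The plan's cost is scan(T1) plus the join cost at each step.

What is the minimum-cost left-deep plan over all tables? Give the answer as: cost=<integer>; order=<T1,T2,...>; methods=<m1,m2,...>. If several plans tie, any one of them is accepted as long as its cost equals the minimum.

cost=32800; order=C,D,E,B,A; methods=hash,hash,hash,hash

Selinger DP (subsets sized 1..n):
  {C}: scan cost=250, card=250
  {B}: scan cost=400, card=400
  {E}: scan cost=50, card=50
  {A}: scan cost=150, card=150
  {D}: scan cost=50, card=50
  {BC}: card=4000; try (C,hash)→4800, (B,merge)→6500, (B,nl_idx)→6500, (C,merge)→6650, (B,hash)→7700, (B,nl)→100250 …(+1); best=4800 via (C,hash)
  {CE}: card=1250; try (E,hash)→1100, (C,merge)→2650, (E,merge)→2850, (C,hash)→4100, (C,nl)→12550, (E,nl)→12750; best=1100 via (E,hash)
  {AC}: card=12500; try (A,hash)→2900, (C,merge)→3750, (A,merge)→3850, (C,hash)→4300, (A,nl_idx)→14750, (C,nl)→37650 …(+1); best=2900 via (A,hash)
  {CD}: card=250; try (D,hash)→1100, (C,merge)→2650, (D,merge)→2850, (C,hash)→4100, (C,nl)→12550, (D,nl)→12750; best=1100 via (D,hash)
  {BCE}: card=20000; try (E,hash)→9400, (B,hash)→9550, (B,merge)→20100, (B,nl_idx)→32350, (E,merge)→57150, (E,nl)→204800 …(+1); best=9400 via (E,hash)
  {ABC}: card=200000; try (A,hash)→11200, (B,hash)→22600, (A,merge)→58150, (B,merge)→194400, (A,nl_idx)→236800, (B,nl_idx)→315400 …(+2); best=11200 via (A,hash)
  {BCD}: card=4000; try (B,merge)→7350, (B,nl_idx)→7350, (B,hash)→8550, (D,hash)→9400, (D,merge)→57150, (B,nl)→101100 …(+1); best=7350 via (B,merge)
  {ACE}: card=62500; try (A,hash)→4750, (E,hash)→16000, (A,merge)→17450, (A,nl_idx)→73600, (A,nl)→188600, (E,merge)→190750 …(+1); best=4750 via (A,hash)
  {CDE}: card=1250; try (E,hash)→1950, (D,hash)→2950, (E,merge)→3700, (E,nl)→13600, (D,merge)→16450, (D,nl)→63600; best=1950 via (E,hash)
  {ACD}: card=12500; try (A,hash)→3750, (A,merge)→4700, (A,nl_idx)→15600, (D,hash)→16000, (A,nl)→38600, (D,merge)→190750 …(+1); best=3750 via (A,hash)
  {ABCE}: card=1000000; try (A,hash)→31800, (B,hash)→74450, (E,hash)→211800, (A,merge)→330750, (B,merge)→1071250, (A,nl_idx)→1169400 …(+5); best=31800 via (A,hash)
  {BCDE}: card=20000; try (B,hash)→10400, (E,hash)→11950, (B,merge)→20950, (D,hash)→30000, (B,nl_idx)→33200, (E,merge)→59700 …(+4); best=10400 via (B,hash)
  {ABCD}: card=200000; try (A,hash)→13750, (B,hash)→23450, (A,merge)→60700, (B,merge)→195250, (D,hash)→211800, (A,nl_idx)→239350 …(+5); best=13750 via (A,hash)
  {ACDE}: card=62500; try (A,hash)→5600, (E,hash)→16850, (A,merge)→18300, (D,hash)→67850, (A,nl_idx)→74450, (A,nl)→189450 …(+4); best=5600 via (A,hash)
  {ABCDE}: card=1000000; try (A,hash)→32800, (B,hash)→75300, (E,hash)→214350, (A,merge)→331750, (D,hash)→1032400, (B,merge)→1072100 …(+8); best=32800 via (A,hash)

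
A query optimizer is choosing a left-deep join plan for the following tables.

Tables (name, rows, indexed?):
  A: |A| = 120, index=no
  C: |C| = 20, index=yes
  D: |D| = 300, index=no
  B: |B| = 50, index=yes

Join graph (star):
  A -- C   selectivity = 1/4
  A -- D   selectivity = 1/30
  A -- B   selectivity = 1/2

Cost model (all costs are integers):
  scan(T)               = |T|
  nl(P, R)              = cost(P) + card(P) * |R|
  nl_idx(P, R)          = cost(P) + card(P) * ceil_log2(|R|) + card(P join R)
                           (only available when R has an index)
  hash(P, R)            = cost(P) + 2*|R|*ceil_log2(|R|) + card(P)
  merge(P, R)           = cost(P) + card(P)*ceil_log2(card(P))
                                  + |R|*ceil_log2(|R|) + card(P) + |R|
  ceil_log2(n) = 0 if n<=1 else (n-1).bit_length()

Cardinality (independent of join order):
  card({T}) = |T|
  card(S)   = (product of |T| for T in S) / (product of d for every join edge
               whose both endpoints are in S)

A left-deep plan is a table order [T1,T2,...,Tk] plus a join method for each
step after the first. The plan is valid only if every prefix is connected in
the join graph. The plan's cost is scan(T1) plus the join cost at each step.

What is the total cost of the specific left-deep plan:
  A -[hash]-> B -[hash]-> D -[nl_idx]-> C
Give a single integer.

step 1: scan A: cost=120, card=120
step 2: join B via hash
    card(P join B) = 120*50/(2) = 3000
    cost = 120 + 2*50*6 + 120 = 840
step 3: join D via hash
    card(P join D) = 3000*300/(30) = 30000
    cost = 840 + 2*300*9 + 3000 = 9240
step 4: join C via nl_idx
    card(P join C) = 30000*20/(4) = 150000
    cost = 9240 + 30000*5 + 150000 = 309240

309240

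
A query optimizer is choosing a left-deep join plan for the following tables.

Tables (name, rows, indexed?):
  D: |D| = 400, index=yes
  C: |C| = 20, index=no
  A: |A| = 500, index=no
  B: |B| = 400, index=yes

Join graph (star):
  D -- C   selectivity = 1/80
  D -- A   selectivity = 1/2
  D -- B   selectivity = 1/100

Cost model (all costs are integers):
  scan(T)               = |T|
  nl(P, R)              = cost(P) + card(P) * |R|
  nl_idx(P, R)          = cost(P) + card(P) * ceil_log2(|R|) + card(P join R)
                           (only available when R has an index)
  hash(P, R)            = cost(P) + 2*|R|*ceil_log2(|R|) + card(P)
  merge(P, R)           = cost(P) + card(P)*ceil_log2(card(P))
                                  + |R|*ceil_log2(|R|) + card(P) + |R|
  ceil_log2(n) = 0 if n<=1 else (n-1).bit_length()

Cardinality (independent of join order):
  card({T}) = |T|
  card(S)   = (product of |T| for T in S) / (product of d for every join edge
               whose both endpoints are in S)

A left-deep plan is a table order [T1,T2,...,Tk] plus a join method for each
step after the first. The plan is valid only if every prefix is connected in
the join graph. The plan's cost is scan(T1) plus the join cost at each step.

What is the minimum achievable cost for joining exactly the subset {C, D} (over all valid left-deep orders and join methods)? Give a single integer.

300

Selinger DP over subsets of {C,D}:
  {D}: scan cost=400, card=400
  {C}: scan cost=20, card=20
  {CD}: card=100; try (D,nl_idx)→300, (C,hash)→1000, (D,merge)→4140, (C,merge)→4520, (D,hash)→7240, (D,nl)→8020 …(+1); best=300 via (D,nl_idx)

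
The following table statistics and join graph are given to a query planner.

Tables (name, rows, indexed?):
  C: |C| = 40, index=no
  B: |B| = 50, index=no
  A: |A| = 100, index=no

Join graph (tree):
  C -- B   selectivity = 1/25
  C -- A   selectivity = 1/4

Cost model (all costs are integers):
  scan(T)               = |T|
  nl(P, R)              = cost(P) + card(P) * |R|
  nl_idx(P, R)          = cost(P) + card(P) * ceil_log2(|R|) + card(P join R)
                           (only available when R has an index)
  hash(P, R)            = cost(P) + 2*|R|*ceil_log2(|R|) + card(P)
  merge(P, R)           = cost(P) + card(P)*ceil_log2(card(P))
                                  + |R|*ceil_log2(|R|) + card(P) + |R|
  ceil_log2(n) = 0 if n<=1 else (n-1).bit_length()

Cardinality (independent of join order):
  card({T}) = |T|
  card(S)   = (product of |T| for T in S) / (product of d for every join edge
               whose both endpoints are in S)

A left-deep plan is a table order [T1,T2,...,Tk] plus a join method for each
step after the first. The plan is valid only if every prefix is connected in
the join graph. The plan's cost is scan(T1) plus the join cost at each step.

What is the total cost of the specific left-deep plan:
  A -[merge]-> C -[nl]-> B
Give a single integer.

51180

step 1: scan A: cost=100, card=100
step 2: join C via merge
    card(P join C) = 100*40/(4) = 1000
    cost = 100 + 100*7 + 40*6 + 100 + 40 = 1180
step 3: join B via nl
    card(P join B) = 1000*50/(25) = 2000
    cost = 1180 + 1000*50 = 51180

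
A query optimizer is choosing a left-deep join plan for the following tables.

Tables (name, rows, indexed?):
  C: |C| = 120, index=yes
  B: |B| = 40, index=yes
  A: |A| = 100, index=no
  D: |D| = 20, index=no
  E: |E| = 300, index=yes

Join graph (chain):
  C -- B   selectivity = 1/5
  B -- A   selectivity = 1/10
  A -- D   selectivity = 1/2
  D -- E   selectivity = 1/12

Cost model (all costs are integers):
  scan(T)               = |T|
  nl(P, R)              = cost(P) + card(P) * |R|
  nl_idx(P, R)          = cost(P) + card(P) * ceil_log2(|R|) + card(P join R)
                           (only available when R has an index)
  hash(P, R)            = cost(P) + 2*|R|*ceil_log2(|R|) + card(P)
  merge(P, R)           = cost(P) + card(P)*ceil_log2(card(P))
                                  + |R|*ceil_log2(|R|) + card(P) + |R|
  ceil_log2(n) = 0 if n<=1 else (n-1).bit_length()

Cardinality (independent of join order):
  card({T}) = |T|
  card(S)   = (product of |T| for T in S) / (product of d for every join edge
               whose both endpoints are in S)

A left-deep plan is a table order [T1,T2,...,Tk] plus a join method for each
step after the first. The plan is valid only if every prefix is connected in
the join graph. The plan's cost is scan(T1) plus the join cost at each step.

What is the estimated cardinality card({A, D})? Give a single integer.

Tables in S: A(100), D(20)
Edges inside S: A-D(d=2)
numerator = 100 * 20 = 2000
denominator = 2 = 2
card(S) = 2000 / 2 = 1000

1000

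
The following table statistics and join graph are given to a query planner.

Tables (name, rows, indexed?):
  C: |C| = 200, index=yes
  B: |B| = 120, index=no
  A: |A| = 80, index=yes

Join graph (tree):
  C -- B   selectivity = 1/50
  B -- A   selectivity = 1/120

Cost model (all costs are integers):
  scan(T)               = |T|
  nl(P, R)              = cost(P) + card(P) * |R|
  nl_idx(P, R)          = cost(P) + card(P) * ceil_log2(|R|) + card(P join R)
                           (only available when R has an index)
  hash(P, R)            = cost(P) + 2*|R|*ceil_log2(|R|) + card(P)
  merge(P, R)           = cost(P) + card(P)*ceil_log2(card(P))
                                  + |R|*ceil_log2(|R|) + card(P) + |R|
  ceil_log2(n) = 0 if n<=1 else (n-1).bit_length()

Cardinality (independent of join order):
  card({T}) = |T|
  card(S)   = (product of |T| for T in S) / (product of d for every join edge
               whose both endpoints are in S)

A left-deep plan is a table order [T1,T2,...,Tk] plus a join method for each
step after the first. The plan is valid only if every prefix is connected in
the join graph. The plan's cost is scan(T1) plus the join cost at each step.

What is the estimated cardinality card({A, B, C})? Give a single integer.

Tables in S: A(80), B(120), C(200)
Edges inside S: C-B(d=50), B-A(d=120)
numerator = 80 * 120 * 200 = 1920000
denominator = 50 * 120 = 6000
card(S) = 1920000 / 6000 = 320

320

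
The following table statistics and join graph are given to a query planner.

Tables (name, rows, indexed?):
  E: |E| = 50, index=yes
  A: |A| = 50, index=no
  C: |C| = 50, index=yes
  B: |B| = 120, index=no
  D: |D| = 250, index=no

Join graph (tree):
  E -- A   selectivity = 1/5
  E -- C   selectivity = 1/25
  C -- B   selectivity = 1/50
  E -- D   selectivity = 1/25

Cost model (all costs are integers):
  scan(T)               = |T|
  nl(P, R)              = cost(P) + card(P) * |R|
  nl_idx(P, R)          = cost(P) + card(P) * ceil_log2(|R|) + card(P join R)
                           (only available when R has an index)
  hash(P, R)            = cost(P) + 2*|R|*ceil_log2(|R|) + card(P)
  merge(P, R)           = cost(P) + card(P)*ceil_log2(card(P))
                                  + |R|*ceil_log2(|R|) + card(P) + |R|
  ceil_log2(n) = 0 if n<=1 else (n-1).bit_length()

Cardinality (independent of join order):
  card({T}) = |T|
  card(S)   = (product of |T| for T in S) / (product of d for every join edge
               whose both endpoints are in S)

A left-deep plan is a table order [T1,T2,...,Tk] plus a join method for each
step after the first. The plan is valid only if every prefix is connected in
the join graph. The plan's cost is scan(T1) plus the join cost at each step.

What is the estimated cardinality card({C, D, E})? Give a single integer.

1000

Tables in S: C(50), D(250), E(50)
Edges inside S: E-C(d=25), E-D(d=25)
numerator = 50 * 250 * 50 = 625000
denominator = 25 * 25 = 625
card(S) = 625000 / 625 = 1000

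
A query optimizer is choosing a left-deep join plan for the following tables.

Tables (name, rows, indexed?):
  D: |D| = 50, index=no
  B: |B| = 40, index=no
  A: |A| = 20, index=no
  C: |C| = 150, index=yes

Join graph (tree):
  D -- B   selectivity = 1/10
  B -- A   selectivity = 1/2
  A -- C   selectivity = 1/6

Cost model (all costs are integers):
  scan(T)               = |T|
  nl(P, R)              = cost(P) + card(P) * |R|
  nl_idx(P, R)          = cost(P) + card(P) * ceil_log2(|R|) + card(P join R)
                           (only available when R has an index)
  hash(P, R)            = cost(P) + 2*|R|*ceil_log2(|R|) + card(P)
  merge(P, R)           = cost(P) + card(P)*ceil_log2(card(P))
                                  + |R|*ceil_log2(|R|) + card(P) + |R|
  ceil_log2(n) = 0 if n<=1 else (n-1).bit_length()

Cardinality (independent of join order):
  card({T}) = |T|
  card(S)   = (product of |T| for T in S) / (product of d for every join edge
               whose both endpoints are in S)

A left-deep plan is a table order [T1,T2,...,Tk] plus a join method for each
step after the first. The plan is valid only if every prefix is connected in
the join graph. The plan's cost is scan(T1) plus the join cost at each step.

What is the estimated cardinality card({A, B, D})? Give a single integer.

Tables in S: A(20), B(40), D(50)
Edges inside S: D-B(d=10), B-A(d=2)
numerator = 20 * 40 * 50 = 40000
denominator = 10 * 2 = 20
card(S) = 40000 / 20 = 2000

2000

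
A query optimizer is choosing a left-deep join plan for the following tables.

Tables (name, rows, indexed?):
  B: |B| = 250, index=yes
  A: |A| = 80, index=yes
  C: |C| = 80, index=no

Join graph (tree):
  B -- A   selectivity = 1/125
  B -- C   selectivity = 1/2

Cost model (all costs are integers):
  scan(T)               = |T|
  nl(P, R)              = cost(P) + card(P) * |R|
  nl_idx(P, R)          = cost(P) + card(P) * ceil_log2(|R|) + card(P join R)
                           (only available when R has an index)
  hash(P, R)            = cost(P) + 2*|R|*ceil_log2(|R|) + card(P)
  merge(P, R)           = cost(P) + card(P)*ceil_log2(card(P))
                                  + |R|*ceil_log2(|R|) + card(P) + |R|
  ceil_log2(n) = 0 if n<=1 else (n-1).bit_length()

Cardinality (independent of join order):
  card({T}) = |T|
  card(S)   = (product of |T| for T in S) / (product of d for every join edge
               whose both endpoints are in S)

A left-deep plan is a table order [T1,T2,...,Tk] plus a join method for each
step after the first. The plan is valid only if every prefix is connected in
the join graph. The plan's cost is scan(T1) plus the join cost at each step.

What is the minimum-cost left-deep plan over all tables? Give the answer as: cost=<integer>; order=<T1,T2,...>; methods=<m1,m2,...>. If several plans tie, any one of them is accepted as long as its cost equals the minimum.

Selinger DP (subsets sized 1..n):
  {B}: scan cost=250, card=250
  {A}: scan cost=80, card=80
  {C}: scan cost=80, card=80
  {AB}: card=160; try (B,nl_idx)→880, (A,hash)→1620, (A,nl_idx)→2160, (B,merge)→2970, (A,merge)→3140, (B,hash)→4160 …(+2); best=880 via (B,nl_idx)
  {BC}: card=10000; try (C,hash)→1620, (B,merge)→2970, (C,merge)→3140, (B,hash)→4160, (B,nl_idx)→10720, (B,nl)→20080 …(+1); best=1620 via (C,hash)
  {ABC}: card=6400; try (C,hash)→2160, (C,merge)→2960, (A,hash)→12740, (C,nl)→13680, (A,nl_idx)→78020, (A,merge)→152260 …(+1); best=2160 via (C,hash)

cost=2160; order=A,B,C; methods=nl_idx,hash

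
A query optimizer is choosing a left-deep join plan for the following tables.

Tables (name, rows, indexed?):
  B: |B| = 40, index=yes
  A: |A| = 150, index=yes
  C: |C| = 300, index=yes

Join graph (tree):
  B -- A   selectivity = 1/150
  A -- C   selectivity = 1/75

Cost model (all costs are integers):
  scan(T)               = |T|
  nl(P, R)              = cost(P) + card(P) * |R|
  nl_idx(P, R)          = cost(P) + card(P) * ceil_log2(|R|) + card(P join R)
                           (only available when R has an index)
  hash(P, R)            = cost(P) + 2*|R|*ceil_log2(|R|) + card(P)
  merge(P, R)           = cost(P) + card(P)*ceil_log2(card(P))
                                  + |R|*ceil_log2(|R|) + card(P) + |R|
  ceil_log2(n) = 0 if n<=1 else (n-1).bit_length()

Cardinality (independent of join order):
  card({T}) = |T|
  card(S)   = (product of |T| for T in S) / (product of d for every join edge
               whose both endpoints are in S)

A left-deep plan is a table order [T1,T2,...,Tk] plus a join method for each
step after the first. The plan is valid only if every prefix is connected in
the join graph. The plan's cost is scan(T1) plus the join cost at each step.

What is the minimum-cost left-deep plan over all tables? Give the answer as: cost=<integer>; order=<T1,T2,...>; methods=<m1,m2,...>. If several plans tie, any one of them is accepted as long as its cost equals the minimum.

cost=920; order=B,A,C; methods=nl_idx,nl_idx

Selinger DP (subsets sized 1..n):
  {B}: scan cost=40, card=40
  {A}: scan cost=150, card=150
  {C}: scan cost=300, card=300
  {AB}: card=40; try (A,nl_idx)→400, (B,hash)→780, (B,nl_idx)→1090, (A,merge)→1670, (B,merge)→1780, (A,hash)→2480 …(+2); best=400 via (A,nl_idx)
  {AC}: card=600; try (C,nl_idx)→2100, (A,hash)→3000, (A,nl_idx)→3300, (C,merge)→4500, (A,merge)→4650, (C,hash)→5700 …(+2); best=2100 via (C,nl_idx)
  {ABC}: card=160; try (C,nl_idx)→920, (B,hash)→3180, (C,merge)→3680, (C,hash)→5840, (B,nl_idx)→5860, (B,merge)→8980 …(+2); best=920 via (C,nl_idx)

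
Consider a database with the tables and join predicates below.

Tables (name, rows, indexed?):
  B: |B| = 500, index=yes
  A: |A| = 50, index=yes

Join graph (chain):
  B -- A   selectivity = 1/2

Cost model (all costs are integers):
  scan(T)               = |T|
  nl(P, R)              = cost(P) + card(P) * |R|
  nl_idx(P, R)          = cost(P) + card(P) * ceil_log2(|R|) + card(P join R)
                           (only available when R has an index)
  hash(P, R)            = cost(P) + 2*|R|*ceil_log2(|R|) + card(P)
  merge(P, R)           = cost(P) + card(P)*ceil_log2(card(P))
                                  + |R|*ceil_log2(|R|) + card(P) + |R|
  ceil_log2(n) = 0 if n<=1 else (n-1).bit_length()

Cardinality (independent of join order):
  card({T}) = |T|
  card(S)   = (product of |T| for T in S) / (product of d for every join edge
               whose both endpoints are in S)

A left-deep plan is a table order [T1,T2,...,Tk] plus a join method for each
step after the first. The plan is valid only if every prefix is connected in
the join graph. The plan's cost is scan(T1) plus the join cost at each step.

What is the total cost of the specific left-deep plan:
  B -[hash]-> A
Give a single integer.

step 1: scan B: cost=500, card=500
step 2: join A via hash
    card(P join A) = 500*50/(2) = 12500
    cost = 500 + 2*50*6 + 500 = 1600

1600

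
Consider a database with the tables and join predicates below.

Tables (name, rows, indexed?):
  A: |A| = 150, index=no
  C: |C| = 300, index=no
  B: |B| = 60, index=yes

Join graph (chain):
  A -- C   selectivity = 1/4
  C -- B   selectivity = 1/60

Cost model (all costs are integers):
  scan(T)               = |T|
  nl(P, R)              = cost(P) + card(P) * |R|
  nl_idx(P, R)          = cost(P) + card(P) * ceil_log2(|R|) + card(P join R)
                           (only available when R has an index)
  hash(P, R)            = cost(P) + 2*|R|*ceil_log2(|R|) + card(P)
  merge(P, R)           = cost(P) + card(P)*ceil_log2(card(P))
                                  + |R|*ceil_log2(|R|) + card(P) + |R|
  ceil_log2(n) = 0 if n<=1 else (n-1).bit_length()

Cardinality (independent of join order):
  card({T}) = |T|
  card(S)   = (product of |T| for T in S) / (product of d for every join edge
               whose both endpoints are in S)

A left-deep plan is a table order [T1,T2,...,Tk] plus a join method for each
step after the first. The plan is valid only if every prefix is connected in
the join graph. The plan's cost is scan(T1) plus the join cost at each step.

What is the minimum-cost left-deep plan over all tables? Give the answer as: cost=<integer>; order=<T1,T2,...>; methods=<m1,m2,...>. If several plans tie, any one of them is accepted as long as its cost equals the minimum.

cost=4020; order=C,B,A; methods=hash,hash

Selinger DP (subsets sized 1..n):
  {A}: scan cost=150, card=150
  {C}: scan cost=300, card=300
  {B}: scan cost=60, card=60
  {AC}: card=11250; try (A,hash)→3000, (C,merge)→4500, (A,merge)→4650, (C,hash)→5700, (C,nl)→45150, (A,nl)→45300; best=3000 via (A,hash)
  {BC}: card=300; try (B,hash)→1320, (B,nl_idx)→2400, (C,merge)→3480, (B,merge)→3720, (C,hash)→5520, (C,nl)→18060 …(+1); best=1320 via (B,hash)
  {ABC}: card=11250; try (A,hash)→4020, (A,merge)→5670, (B,hash)→14970, (A,nl)→46320, (B,nl_idx)→81750, (B,merge)→172170 …(+1); best=4020 via (A,hash)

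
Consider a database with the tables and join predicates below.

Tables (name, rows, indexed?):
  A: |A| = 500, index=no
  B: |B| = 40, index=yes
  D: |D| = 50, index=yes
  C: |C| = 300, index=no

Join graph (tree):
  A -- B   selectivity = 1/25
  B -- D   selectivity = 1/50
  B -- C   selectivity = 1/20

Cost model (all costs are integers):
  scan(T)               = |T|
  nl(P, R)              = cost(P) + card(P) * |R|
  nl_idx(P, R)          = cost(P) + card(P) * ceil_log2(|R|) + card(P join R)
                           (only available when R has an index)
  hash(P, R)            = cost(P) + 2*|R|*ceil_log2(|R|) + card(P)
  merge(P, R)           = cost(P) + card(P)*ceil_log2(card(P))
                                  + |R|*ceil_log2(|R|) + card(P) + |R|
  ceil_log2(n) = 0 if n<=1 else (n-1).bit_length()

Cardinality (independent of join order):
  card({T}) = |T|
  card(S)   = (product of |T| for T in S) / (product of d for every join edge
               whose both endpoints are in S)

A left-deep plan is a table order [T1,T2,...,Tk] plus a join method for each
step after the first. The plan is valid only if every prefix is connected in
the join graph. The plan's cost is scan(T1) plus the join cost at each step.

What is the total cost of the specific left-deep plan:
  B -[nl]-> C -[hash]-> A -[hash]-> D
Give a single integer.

step 1: scan B: cost=40, card=40
step 2: join C via nl
    card(P join C) = 40*300/(20) = 600
    cost = 40 + 40*300 = 12040
step 3: join A via hash
    card(P join A) = 600*500/(25) = 12000
    cost = 12040 + 2*500*9 + 600 = 21640
step 4: join D via hash
    card(P join D) = 12000*50/(50) = 12000
    cost = 21640 + 2*50*6 + 12000 = 34240

34240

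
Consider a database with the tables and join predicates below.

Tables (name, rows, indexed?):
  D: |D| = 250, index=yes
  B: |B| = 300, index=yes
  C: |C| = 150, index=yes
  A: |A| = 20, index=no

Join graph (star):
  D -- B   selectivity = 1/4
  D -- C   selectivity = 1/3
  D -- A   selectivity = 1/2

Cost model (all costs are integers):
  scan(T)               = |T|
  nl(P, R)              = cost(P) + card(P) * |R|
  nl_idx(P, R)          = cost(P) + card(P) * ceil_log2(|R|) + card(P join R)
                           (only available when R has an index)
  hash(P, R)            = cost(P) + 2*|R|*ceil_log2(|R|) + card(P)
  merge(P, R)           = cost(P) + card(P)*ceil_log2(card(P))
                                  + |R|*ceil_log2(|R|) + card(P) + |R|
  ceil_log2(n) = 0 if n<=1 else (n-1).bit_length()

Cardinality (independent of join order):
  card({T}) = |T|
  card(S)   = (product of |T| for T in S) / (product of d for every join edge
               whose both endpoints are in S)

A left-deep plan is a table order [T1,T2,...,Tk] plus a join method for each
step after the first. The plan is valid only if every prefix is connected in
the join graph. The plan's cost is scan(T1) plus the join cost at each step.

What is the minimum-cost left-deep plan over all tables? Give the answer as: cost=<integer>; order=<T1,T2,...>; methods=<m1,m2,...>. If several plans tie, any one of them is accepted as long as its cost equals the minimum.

cost=136000; order=D,A,C,B; methods=hash,hash,hash

Selinger DP (subsets sized 1..n):
  {D}: scan cost=250, card=250
  {B}: scan cost=300, card=300
  {C}: scan cost=150, card=150
  {A}: scan cost=20, card=20
  {BD}: card=18750; try (D,hash)→4600, (B,merge)→5500, (D,merge)→5550, (B,hash)→5900, (B,nl_idx)→21250, (D,nl_idx)→21450 …(+2); best=4600 via (D,hash)
  {CD}: card=12500; try (C,hash)→2900, (D,merge)→3750, (C,merge)→3850, (D,hash)→4300, (D,nl_idx)→13850, (C,nl_idx)→14750 …(+2); best=2900 via (C,hash)
  {AD}: card=2500; try (A,hash)→700, (D,merge)→2390, (A,merge)→2620, (D,nl_idx)→2680, (D,hash)→4040, (D,nl)→5020 …(+1); best=700 via (A,hash)
  {BCD}: card=937500; try (B,hash)→20800, (C,hash)→25750, (B,merge)→193400, (C,merge)→305950, (B,nl_idx)→1052900, (C,nl_idx)→1092100 …(+2); best=20800 via (B,hash)
  {ABD}: card=187500; try (B,hash)→8600, (A,hash)→23550, (B,merge)→36200, (B,nl_idx)→210700, (A,merge)→304720, (A,nl)→379600 …(+1); best=8600 via (B,hash)
  {ACD}: card=125000; try (C,hash)→5600, (A,hash)→15600, (C,merge)→34550, (C,nl_idx)→145700, (A,merge)→190520, (A,nl)→252900 …(+1); best=5600 via (C,hash)
  {ABCD}: card=9375000; try (B,hash)→136000, (C,hash)→198500, (A,hash)→958500, (B,merge)→2258600, (C,merge)→3572450, (B,nl_idx)→10505600 …(+5); best=136000 via (B,hash)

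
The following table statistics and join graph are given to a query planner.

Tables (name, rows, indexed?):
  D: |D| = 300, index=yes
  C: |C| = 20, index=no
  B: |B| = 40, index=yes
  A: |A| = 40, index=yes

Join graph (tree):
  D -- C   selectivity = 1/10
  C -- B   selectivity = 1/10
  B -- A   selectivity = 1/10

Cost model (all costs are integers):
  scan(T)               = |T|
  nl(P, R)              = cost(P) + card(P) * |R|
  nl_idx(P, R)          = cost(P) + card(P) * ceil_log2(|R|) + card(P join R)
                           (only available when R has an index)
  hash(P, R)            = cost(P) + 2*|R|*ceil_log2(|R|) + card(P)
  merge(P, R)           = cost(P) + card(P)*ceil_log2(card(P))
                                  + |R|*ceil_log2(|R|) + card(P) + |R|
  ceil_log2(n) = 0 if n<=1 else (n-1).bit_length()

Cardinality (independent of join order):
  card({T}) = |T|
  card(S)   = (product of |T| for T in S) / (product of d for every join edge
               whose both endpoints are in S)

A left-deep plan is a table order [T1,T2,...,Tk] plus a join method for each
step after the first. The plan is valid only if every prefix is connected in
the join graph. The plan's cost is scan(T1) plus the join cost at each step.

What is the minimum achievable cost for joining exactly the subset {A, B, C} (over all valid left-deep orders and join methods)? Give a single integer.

780

Selinger DP over subsets of {A,B,C}:
  {C}: scan cost=20, card=20
  {B}: scan cost=40, card=40
  {A}: scan cost=40, card=40
  {BC}: card=80; try (B,nl_idx)→220, (C,hash)→280, (B,merge)→420, (C,merge)→440, (B,hash)→520, (B,nl)→820 …(+1); best=220 via (B,nl_idx)
  {AB}: card=160; try (B,nl_idx)→440, (A,nl_idx)→440, (B,hash)→560, (A,hash)→560, (B,merge)→600, (A,merge)→600 …(+2); best=440 via (B,nl_idx)
  {ABC}: card=320; try (A,hash)→780, (C,hash)→800, (A,nl_idx)→1020, (A,merge)→1140, (C,merge)→2000, (A,nl)→3420 …(+1); best=780 via (A,hash)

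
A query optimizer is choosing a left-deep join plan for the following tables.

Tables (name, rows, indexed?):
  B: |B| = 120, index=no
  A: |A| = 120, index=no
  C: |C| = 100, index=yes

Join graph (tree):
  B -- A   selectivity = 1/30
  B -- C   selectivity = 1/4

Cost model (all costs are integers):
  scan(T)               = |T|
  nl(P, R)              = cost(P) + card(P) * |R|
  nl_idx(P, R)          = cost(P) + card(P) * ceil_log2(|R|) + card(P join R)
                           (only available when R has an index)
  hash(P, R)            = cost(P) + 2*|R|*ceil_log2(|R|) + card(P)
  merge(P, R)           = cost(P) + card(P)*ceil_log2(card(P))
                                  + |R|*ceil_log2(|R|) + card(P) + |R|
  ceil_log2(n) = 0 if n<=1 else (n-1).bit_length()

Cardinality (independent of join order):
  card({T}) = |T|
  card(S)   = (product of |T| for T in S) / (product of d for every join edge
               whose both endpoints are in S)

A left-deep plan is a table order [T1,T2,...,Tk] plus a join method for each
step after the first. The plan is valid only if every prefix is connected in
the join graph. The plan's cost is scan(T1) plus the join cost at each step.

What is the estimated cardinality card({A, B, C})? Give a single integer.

Tables in S: A(120), B(120), C(100)
Edges inside S: B-A(d=30), B-C(d=4)
numerator = 120 * 120 * 100 = 1440000
denominator = 30 * 4 = 120
card(S) = 1440000 / 120 = 12000

12000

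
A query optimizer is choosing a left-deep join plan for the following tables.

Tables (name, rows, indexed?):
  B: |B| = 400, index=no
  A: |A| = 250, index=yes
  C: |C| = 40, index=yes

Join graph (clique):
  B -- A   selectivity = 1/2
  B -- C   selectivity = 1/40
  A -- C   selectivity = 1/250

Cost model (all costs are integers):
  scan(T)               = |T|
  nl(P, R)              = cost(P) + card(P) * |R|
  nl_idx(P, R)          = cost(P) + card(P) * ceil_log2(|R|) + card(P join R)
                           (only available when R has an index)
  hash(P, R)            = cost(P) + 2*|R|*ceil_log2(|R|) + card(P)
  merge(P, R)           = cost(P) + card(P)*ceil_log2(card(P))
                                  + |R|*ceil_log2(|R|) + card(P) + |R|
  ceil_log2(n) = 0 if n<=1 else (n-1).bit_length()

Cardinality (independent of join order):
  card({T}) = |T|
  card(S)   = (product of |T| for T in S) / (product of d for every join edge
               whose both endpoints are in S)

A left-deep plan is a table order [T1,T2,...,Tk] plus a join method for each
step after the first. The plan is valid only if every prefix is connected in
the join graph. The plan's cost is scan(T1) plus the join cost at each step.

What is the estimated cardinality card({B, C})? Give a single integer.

Tables in S: B(400), C(40)
Edges inside S: B-C(d=40)
numerator = 400 * 40 = 16000
denominator = 40 = 40
card(S) = 16000 / 40 = 400

400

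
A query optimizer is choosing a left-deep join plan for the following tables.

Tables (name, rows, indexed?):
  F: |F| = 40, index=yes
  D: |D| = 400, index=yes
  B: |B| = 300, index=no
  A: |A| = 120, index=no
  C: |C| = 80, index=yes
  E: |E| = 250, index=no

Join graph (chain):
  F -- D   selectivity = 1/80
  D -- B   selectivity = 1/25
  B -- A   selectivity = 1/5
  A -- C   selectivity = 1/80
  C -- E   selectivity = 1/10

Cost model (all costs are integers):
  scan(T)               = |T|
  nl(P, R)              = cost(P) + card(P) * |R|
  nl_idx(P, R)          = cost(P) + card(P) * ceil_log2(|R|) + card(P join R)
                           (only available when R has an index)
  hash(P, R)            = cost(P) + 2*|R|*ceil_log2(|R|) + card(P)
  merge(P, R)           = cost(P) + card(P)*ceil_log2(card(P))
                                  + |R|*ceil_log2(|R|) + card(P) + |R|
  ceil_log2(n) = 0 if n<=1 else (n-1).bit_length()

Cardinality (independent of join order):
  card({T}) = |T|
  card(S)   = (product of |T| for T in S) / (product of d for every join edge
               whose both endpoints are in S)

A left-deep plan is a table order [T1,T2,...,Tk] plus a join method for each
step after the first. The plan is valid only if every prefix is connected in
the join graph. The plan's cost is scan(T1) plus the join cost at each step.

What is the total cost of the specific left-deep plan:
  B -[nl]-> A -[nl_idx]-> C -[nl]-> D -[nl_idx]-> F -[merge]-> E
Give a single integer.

step 1: scan B: cost=300, card=300
step 2: join A via nl
    card(P join A) = 300*120/(5) = 7200
    cost = 300 + 300*120 = 36300
step 3: join C via nl_idx
    card(P join C) = 7200*80/(80) = 7200
    cost = 36300 + 7200*7 + 7200 = 93900
step 4: join D via nl
    card(P join D) = 7200*400/(25) = 115200
    cost = 93900 + 7200*400 = 2973900
step 5: join F via nl_idx
    card(P join F) = 115200*40/(80) = 57600
    cost = 2973900 + 115200*6 + 57600 = 3722700
step 6: join E via merge
    card(P join E) = 57600*250/(10) = 1440000
    cost = 3722700 + 57600*16 + 250*8 + 57600 + 250 = 4704150

4704150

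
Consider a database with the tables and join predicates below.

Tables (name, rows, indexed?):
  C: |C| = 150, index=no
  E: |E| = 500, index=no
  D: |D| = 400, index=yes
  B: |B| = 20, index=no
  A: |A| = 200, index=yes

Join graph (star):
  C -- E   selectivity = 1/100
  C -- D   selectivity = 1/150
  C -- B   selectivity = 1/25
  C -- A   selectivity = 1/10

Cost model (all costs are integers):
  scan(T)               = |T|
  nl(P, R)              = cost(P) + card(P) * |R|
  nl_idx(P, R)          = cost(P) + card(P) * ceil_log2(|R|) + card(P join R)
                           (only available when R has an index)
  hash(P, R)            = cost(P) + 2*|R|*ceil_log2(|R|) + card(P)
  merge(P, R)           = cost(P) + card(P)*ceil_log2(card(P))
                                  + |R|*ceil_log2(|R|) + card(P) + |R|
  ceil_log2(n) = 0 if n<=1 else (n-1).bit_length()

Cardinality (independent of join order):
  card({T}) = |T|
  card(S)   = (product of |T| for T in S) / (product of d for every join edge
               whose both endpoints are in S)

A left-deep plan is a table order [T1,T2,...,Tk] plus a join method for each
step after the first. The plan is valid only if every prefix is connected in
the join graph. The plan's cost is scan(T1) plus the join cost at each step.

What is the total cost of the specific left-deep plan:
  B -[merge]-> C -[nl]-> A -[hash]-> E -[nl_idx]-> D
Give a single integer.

step 1: scan B: cost=20, card=20
step 2: join C via merge
    card(P join C) = 20*150/(25) = 120
    cost = 20 + 20*5 + 150*8 + 20 + 150 = 1490
step 3: join A via nl
    card(P join A) = 120*200/(10) = 2400
    cost = 1490 + 120*200 = 25490
step 4: join E via hash
    card(P join E) = 2400*500/(100) = 12000
    cost = 25490 + 2*500*9 + 2400 = 36890
step 5: join D via nl_idx
    card(P join D) = 12000*400/(150) = 32000
    cost = 36890 + 12000*9 + 32000 = 176890

176890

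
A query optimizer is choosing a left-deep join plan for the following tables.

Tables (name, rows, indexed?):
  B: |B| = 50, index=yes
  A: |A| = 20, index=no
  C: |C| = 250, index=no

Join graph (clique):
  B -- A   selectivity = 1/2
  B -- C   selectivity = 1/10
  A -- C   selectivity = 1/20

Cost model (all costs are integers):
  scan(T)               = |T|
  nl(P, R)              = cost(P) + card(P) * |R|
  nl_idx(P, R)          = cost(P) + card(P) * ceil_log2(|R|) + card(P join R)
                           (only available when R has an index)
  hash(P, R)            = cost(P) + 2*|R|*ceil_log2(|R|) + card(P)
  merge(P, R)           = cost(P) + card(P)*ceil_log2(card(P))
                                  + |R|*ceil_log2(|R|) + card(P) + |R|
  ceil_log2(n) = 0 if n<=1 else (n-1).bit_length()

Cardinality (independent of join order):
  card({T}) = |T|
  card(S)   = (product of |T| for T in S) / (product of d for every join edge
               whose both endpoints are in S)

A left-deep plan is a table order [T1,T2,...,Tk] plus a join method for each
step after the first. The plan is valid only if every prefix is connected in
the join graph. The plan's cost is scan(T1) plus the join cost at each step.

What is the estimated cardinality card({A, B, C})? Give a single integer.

Tables in S: A(20), B(50), C(250)
Edges inside S: B-A(d=2), B-C(d=10), A-C(d=20)
numerator = 20 * 50 * 250 = 250000
denominator = 2 * 10 * 20 = 400
card(S) = 250000 / 400 = 625

625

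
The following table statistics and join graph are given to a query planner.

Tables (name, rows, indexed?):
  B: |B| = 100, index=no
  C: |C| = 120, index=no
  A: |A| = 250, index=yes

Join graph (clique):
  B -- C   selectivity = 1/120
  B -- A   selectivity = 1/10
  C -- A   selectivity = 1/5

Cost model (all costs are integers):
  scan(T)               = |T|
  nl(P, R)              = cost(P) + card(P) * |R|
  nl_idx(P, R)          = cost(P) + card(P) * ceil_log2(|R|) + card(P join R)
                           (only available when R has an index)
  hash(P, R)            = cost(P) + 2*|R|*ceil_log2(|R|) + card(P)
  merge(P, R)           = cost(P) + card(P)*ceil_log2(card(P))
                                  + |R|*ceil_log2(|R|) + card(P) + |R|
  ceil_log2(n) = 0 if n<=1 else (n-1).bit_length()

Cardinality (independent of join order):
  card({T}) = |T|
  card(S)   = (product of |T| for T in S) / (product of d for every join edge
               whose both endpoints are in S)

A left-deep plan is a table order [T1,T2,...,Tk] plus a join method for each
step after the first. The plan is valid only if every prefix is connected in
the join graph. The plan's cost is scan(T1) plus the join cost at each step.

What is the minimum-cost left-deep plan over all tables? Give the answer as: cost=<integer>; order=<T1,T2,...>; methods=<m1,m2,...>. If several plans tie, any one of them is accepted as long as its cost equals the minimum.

Selinger DP (subsets sized 1..n):
  {B}: scan cost=100, card=100
  {C}: scan cost=120, card=120
  {A}: scan cost=250, card=250
  {BC}: card=100; try (B,hash)→1640, (C,merge)→1860, (C,hash)→1880, (B,merge)→1880, (C,nl)→12100, (B,nl)→12120; best=1640 via (B,hash)
  {AB}: card=2500; try (B,hash)→1900, (A,merge)→3150, (B,merge)→3300, (A,nl_idx)→3400, (A,hash)→4200, (A,nl)→25100 …(+1); best=1900 via (B,hash)
  {AC}: card=6000; try (C,hash)→2180, (A,merge)→3330, (C,merge)→3460, (A,hash)→4240, (A,nl_idx)→7080, (A,nl)→30120 …(+1); best=2180 via (C,hash)
  {ABC}: card=500; try (A,nl_idx)→2940, (A,merge)→4690, (A,hash)→5740, (C,hash)→6080, (B,hash)→9580, (A,nl)→26640 …(+4); best=2940 via (A,nl_idx)

cost=2940; order=C,B,A; methods=hash,nl_idx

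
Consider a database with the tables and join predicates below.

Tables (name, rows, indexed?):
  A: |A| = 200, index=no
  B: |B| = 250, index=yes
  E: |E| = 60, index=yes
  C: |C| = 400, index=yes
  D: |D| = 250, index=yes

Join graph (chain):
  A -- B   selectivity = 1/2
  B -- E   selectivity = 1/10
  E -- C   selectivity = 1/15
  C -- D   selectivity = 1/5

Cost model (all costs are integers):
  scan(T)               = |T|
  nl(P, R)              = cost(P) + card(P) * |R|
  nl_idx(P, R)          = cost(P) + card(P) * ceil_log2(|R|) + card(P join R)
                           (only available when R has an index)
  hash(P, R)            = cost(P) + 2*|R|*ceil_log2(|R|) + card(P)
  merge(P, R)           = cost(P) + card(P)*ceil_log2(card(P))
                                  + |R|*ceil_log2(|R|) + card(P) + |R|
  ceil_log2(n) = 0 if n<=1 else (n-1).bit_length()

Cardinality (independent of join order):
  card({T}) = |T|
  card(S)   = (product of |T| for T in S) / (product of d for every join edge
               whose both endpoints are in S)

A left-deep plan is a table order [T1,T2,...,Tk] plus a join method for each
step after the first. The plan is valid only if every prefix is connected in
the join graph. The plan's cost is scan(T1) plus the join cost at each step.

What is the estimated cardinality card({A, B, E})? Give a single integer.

Tables in S: A(200), B(250), E(60)
Edges inside S: A-B(d=2), B-E(d=10)
numerator = 200 * 250 * 60 = 3000000
denominator = 2 * 10 = 20
card(S) = 3000000 / 20 = 150000

150000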